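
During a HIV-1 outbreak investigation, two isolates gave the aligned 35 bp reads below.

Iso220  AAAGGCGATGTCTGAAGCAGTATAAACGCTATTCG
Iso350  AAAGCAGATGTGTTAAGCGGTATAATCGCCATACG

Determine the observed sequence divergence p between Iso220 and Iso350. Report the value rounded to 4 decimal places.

0.2286

Differing sites — 5:G/C; 6:C/A; 12:C/G; 14:G/T; 19:A/G; 26:A/T; 30:T/C; 33:T/A.
There are 8 differences over 35 sites, so p = 8/35 = 0.2286.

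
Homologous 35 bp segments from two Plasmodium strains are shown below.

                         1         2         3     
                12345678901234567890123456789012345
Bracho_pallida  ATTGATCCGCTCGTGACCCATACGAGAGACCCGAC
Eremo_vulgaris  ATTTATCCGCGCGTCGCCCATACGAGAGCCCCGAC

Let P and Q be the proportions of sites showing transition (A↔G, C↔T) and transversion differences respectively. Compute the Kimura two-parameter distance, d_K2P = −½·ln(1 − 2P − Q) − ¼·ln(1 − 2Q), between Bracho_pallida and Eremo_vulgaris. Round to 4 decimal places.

Differing sites — 4:G/T (Tv); 11:T/G (Tv); 15:G/C (Tv); 16:A/G (Ti); 29:A/C (Tv).
Of the 5 differences, 1 transition and 4 transversions over 35 sites: P = 1/35 = 0.028571, Q = 4/35 = 0.114286.
d = −0.5·ln(0.828572) − 0.25·ln(0.771428) = −0.5·(-0.188052) − 0.25·(-0.259512) = 0.1589.

0.1589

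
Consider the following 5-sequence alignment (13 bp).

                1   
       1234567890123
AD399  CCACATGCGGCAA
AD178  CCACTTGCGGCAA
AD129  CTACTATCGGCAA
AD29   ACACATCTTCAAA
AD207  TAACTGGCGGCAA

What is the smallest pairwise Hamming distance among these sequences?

1

Pairwise Hamming distances:
  AD399 vs AD178: 1
  AD399 vs AD129: 4
  AD399 vs AD29: 6
  AD399 vs AD207: 4
  AD178 vs AD129: 3
  AD178 vs AD29: 7
  AD178 vs AD207: 3
  AD129 vs AD29: 9
  AD129 vs AD207: 4
  AD29 vs AD207: 9
The smallest is 1, between AD399 and AD178.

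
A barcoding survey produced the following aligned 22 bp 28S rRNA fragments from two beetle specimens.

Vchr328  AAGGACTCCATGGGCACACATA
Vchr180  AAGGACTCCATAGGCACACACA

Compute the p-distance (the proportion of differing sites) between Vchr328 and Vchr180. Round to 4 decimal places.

Differing sites — 12:G/A; 21:T/C.
There are 2 differences over 22 sites, so p = 2/22 = 0.0909.

0.0909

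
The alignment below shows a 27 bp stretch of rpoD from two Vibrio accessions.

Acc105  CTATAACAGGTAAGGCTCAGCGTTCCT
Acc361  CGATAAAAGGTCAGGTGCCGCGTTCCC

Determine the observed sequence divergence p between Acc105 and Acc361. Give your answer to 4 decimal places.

Differing sites — 2:T/G; 7:C/A; 12:A/C; 16:C/T; 17:T/G; 19:A/C; 27:T/C.
There are 7 differences over 27 sites, so p = 7/27 = 0.2593.

0.2593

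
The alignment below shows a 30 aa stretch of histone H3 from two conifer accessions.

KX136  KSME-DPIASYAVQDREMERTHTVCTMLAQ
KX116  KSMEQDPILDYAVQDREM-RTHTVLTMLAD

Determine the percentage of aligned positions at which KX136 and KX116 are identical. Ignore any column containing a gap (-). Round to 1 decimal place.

85.7%

Excluding the 2 gap columns leaves 28 comparable sites.
The sequences differ at positions 9 (A/L), 10 (S/D), 25 (C/L), 30 (Q/D).
24 of the 28 comparable sites match, so the percent identity is 24/28 × 100 = 85.7%.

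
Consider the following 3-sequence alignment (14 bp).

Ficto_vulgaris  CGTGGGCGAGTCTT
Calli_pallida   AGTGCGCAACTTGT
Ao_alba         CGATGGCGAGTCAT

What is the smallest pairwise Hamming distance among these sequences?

3

Pairwise Hamming distances:
  Ficto_vulgaris vs Calli_pallida: 6
  Ficto_vulgaris vs Ao_alba: 3
  Calli_pallida vs Ao_alba: 8
The smallest is 3, between Ficto_vulgaris and Ao_alba.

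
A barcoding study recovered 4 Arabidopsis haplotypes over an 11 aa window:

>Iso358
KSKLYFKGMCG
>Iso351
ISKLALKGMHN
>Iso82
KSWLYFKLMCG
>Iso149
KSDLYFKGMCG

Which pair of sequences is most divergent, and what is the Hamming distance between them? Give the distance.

Pairwise Hamming distances:
  Iso358 vs Iso351: 5
  Iso358 vs Iso82: 2
  Iso358 vs Iso149: 1
  Iso351 vs Iso82: 7
  Iso351 vs Iso149: 6
  Iso82 vs Iso149: 2
The largest is 7, between Iso351 and Iso82.

7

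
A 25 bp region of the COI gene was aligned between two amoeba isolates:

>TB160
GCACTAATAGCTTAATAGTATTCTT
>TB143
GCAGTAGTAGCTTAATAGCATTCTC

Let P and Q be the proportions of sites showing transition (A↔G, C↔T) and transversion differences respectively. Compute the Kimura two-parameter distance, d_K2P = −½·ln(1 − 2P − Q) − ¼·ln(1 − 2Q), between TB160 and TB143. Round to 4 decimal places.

0.1851

The sequences differ at positions 4 (C/G, transversion), 7 (A/G, transition), 19 (T/C, transition), 25 (T/C, transition).
Of the 4 differences, 3 transitions and 1 transversion over 25 sites: P = 3/25 = 0.120000, Q = 1/25 = 0.040000.
d = −0.5·ln(0.720000) − 0.25·ln(0.920000) = −0.5·(-0.328504) − 0.25·(-0.083382) = 0.1851.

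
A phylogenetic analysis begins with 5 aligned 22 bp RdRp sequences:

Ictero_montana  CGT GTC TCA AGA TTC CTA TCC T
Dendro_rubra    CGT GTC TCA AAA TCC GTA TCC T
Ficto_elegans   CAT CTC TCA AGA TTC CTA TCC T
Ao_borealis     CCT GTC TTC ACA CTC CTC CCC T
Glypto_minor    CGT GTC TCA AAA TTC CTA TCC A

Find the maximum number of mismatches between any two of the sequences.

Pairwise Hamming distances:
  Ictero_montana vs Dendro_rubra: 3
  Ictero_montana vs Ficto_elegans: 2
  Ictero_montana vs Ao_borealis: 7
  Ictero_montana vs Glypto_minor: 2
  Dendro_rubra vs Ficto_elegans: 5
  Dendro_rubra vs Ao_borealis: 9
  Dendro_rubra vs Glypto_minor: 3
  Ficto_elegans vs Ao_borealis: 8
  Ficto_elegans vs Glypto_minor: 4
  Ao_borealis vs Glypto_minor: 8
The largest is 9, between Dendro_rubra and Ao_borealis.

9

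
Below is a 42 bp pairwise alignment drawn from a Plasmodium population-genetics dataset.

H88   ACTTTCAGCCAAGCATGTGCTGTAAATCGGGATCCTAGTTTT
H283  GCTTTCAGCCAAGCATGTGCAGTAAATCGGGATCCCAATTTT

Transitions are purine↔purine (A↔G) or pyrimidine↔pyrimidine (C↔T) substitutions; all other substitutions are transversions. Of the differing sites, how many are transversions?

1

The sequences differ at positions 1 (A/G, transition), 21 (T/A, transversion), 36 (T/C, transition), 38 (G/A, transition).
Of the 4 differences, 3 transitions and 1 transversion, so the answer is 1.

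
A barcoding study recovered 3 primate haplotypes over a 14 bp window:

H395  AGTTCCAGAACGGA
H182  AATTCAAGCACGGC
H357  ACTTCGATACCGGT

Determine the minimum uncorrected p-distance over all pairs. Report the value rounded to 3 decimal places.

0.286

Pairwise Hamming distances:
  H395 vs H182: 4
  H395 vs H357: 5
  H182 vs H357: 6
The smallest is 4 mismatches, between H395 and H182; p = 4/14 = 0.286.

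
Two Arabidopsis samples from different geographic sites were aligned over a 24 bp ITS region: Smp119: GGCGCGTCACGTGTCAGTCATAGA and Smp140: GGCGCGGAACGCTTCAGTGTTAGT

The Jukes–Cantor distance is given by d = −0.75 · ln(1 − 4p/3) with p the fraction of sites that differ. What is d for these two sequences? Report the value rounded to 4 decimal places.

The sequences differ at positions 7 (T/G), 8 (C/A), 12 (T/C), 13 (G/T), 19 (C/G), 20 (A/T), 24 (A/T).
p = 7/24 = 0.291667.
d = −0.75 · ln(1 − (4/3)·0.291667) = −0.75 · ln(0.611111) = −0.75 · (-0.492477) = 0.3694.

0.3694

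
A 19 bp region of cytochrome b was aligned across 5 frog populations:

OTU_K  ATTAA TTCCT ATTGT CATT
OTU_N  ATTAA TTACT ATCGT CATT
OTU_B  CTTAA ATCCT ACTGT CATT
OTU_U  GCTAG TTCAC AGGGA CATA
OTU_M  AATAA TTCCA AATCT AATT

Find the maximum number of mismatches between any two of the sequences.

Pairwise Hamming distances:
  OTU_K vs OTU_N: 2
  OTU_K vs OTU_B: 3
  OTU_K vs OTU_U: 9
  OTU_K vs OTU_M: 5
  OTU_N vs OTU_B: 5
  OTU_N vs OTU_U: 10
  OTU_N vs OTU_M: 7
  OTU_B vs OTU_U: 10
  OTU_B vs OTU_M: 7
  OTU_U vs OTU_M: 11
The largest is 11, between OTU_U and OTU_M.

11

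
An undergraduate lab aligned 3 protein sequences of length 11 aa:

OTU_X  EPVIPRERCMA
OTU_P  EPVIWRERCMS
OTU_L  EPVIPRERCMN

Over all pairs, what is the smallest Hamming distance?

Pairwise Hamming distances:
  OTU_X vs OTU_P: 2
  OTU_X vs OTU_L: 1
  OTU_P vs OTU_L: 2
The smallest is 1, between OTU_X and OTU_L.

1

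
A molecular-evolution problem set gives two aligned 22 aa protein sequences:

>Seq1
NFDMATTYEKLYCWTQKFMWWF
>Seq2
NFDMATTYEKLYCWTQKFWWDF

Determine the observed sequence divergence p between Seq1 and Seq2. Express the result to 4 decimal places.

0.0909

Mismatches occur at site 19 (M→W), site 21 (W→D).
There are 2 differences over 22 sites, so p = 2/22 = 0.0909.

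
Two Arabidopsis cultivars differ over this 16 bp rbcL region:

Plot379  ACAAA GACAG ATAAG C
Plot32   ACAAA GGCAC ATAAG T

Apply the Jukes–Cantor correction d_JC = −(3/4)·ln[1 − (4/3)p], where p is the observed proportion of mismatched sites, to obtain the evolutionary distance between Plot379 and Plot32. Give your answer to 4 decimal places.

Differing sites — 7:A/G; 10:G/C; 16:C/T.
p = 3/16 = 0.187500.
d = −0.75 · ln(1 − (4/3)·0.187500) = −0.75 · ln(0.750000) = −0.75 · (-0.287682) = 0.2158.

0.2158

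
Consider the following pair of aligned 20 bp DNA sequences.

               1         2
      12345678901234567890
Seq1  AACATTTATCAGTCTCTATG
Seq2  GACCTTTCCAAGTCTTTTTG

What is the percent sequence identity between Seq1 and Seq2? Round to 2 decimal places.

65.00%

Differing sites — 1:A/G; 4:A/C; 8:A/C; 9:T/C; 10:C/A; 16:C/T; 18:A/T.
13 of the 20 sites match, so the percent identity is 13/20 × 100 = 65.00%.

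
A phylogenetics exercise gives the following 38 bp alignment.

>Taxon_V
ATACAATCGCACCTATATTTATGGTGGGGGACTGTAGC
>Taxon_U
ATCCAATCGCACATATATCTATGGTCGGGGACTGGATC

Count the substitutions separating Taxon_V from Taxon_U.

6

Differing sites — 3:A/C; 13:C/A; 19:T/C; 26:G/C; 35:T/G; 37:G/T.
That gives 6 mismatches out of 38 aligned sites, so the Hamming distance is 6.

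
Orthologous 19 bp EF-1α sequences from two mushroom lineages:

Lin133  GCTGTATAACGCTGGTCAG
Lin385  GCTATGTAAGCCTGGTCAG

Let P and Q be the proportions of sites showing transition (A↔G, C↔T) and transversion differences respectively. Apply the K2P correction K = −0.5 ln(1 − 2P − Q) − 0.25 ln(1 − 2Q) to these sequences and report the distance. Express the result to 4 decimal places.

0.2488

Mismatches occur at site 4 (G/A, transition), site 6 (A/G, transition), site 10 (C/G, transversion), site 11 (G/C, transversion).
Of the 4 differences, 2 transitions and 2 transversions over 19 sites: P = 2/19 = 0.105263, Q = 2/19 = 0.105263.
d = −0.5·ln(0.684211) − 0.25·ln(0.789474) = −0.5·(-0.379489) − 0.25·(-0.236388) = 0.2488.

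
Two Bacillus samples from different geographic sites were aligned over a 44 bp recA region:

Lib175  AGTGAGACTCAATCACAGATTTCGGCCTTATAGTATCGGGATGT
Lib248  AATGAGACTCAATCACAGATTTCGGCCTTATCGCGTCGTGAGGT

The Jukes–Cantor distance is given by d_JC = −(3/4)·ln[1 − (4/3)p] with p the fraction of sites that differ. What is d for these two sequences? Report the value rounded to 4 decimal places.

0.1505

Mismatches occur at site 2 (G/A), site 32 (A/C), site 34 (T/C), site 35 (A/G), site 39 (G/T), site 42 (T/G).
p = 6/44 = 0.136364.
d = −0.75 · ln(1 − (4/3)·0.136364) = −0.75 · ln(0.818181) = −0.75 · (-0.200672) = 0.1505.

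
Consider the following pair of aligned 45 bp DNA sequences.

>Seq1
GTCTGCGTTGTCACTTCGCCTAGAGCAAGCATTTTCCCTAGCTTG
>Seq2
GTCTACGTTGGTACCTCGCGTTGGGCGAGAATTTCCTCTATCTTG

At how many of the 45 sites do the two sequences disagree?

12

Mismatches occur at site 5 (G/A), site 11 (T/G), site 12 (C/T), site 15 (T/C), site 20 (C/G), site 22 (A/T), site 24 (A/G), site 27 (A/G), site 30 (C/A), site 35 (T/C), site 37 (C/T), site 41 (G/T).
That gives 12 mismatches out of 45 aligned sites, so the Hamming distance is 12.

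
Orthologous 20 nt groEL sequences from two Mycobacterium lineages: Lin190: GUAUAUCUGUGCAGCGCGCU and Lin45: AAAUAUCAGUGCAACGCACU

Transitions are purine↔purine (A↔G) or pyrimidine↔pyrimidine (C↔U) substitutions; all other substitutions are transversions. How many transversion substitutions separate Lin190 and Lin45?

Mismatches occur at site 1 (G→A, transition), site 2 (U→A, transversion), site 8 (U→A, transversion), site 14 (G→A, transition), site 18 (G→A, transition).
Of the 5 differences, 3 transitions and 2 transversions, so the answer is 2.

2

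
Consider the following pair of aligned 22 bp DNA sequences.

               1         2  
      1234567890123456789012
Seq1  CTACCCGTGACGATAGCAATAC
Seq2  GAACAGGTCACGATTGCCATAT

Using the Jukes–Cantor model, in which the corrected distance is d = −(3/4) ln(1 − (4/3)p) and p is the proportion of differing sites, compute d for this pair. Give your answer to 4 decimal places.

0.4975

The sequences differ at positions 1 (C/G), 2 (T/A), 5 (C/A), 6 (C/G), 9 (G/C), 15 (A/T), 18 (A/C), 22 (C/T).
p = 8/22 = 0.363636.
d = −0.75 · ln(1 − (4/3)·0.363636) = −0.75 · ln(0.515152) = −0.75 · (-0.663293) = 0.4975.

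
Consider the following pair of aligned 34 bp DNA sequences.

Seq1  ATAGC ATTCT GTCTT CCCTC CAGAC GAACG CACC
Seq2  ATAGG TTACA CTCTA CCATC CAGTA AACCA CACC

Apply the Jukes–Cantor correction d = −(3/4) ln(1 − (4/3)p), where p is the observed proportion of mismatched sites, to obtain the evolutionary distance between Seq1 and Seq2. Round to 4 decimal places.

Differing sites — 5:C/G; 6:A/T; 8:T/A; 10:T/A; 11:G/C; 15:T/A; 18:C/A; 24:A/T; 25:C/A; 26:G/A; 28:A/C; 30:G/A.
p = 12/34 = 0.352941.
d = −0.75 · ln(1 − (4/3)·0.352941) = −0.75 · ln(0.529412) = −0.75 · (-0.635988) = 0.4770.

0.4770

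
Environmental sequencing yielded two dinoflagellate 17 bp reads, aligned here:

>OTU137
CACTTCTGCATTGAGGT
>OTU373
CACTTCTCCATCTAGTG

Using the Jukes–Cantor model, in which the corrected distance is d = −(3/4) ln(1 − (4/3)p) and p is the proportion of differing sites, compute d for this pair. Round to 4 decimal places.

0.3734

The sequences differ at positions 8 (G/C), 12 (T/C), 13 (G/T), 16 (G/T), 17 (T/G).
p = 5/17 = 0.294118.
d = −0.75 · ln(1 − (4/3)·0.294118) = −0.75 · ln(0.607843) = −0.75 · (-0.497839) = 0.3734.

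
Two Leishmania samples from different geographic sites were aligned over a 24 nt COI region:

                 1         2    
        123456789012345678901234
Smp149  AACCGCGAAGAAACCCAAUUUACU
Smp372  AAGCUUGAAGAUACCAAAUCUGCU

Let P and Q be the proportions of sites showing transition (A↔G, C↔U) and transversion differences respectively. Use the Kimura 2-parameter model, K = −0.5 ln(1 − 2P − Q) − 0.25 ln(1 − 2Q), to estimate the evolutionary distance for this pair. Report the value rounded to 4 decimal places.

The sequences differ at positions 3 (C/G, transversion), 5 (G/U, transversion), 6 (C/U, transition), 12 (A/U, transversion), 16 (C/A, transversion), 20 (U/C, transition), 22 (A/G, transition).
Of the 7 differences, 3 transitions and 4 transversions over 24 sites: P = 3/24 = 0.125000, Q = 4/24 = 0.166667.
d = −0.5·ln(0.583333) − 0.25·ln(0.666666) = −0.5·(-0.538997) − 0.25·(-0.405466) = 0.3709.

0.3709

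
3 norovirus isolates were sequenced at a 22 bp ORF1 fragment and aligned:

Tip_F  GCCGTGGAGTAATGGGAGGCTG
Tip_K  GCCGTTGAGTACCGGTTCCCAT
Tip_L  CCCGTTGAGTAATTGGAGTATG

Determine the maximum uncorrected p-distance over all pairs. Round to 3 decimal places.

0.500

Pairwise Hamming distances:
  Tip_F vs Tip_K: 9
  Tip_F vs Tip_L: 5
  Tip_K vs Tip_L: 11
The largest is 11 mismatches, between Tip_K and Tip_L; p = 11/22 = 0.500.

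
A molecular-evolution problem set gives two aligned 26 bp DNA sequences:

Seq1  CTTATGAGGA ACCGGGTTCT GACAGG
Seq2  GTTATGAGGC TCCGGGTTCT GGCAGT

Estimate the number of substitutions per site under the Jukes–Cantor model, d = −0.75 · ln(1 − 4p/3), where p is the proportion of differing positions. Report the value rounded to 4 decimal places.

The sequences differ at positions 1 (C/G), 10 (A/C), 11 (A/T), 22 (A/G), 26 (G/T).
p = 5/26 = 0.192308.
d = −0.75 · ln(1 − (4/3)·0.192308) = −0.75 · ln(0.743589) = −0.75 · (-0.296267) = 0.2222.

0.2222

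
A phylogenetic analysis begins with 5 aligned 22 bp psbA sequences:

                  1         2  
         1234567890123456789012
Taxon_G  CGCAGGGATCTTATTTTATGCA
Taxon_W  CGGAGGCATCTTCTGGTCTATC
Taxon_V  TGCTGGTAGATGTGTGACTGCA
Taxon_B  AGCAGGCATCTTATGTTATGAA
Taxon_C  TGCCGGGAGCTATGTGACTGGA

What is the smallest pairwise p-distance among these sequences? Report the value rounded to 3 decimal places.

Pairwise Hamming distances:
  Taxon_G vs Taxon_W: 9
  Taxon_G vs Taxon_V: 11
  Taxon_G vs Taxon_B: 4
  Taxon_G vs Taxon_C: 10
  Taxon_W vs Taxon_V: 14
  Taxon_W vs Taxon_B: 8
  Taxon_W vs Taxon_C: 13
  Taxon_V vs Taxon_B: 13
  Taxon_V vs Taxon_C: 5
  Taxon_B vs Taxon_C: 12
The smallest is 4 mismatches, between Taxon_G and Taxon_B; p = 4/22 = 0.182.

0.182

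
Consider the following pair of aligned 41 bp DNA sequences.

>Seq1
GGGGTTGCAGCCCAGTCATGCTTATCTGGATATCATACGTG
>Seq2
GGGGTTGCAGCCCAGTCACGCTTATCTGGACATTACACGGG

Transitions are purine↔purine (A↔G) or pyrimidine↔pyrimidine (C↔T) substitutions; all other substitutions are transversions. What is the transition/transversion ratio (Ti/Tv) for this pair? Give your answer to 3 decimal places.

4.000

The sequences differ at positions 19 (T/C, transition), 31 (T/C, transition), 34 (C/T, transition), 36 (T/C, transition), 40 (T/G, transversion).
Of the 5 differences, 4 transitions and 1 transversion, so Ti/Tv = 4/1 = 4.000.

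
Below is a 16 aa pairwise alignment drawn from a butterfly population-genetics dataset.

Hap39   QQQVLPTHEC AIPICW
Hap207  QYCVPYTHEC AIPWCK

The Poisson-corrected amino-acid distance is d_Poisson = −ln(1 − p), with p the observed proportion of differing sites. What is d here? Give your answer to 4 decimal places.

Mismatches occur at site 2 (Q→Y), site 3 (Q→C), site 5 (L→P), site 6 (P→Y), site 14 (I→W), site 16 (W→K).
p = 6/16 = 0.375000.
d = −ln(1 − 0.375000) = −ln(0.625000) = 0.4700.

0.4700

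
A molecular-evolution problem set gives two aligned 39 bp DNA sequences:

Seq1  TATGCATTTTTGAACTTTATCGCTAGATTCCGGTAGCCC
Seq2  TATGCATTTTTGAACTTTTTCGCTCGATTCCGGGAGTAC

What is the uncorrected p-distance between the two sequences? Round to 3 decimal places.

0.128

Mismatches occur at site 19 (A→T), site 25 (A→C), site 34 (T→G), site 37 (C→T), site 38 (C→A).
There are 5 differences over 39 sites, so p = 5/39 = 0.128.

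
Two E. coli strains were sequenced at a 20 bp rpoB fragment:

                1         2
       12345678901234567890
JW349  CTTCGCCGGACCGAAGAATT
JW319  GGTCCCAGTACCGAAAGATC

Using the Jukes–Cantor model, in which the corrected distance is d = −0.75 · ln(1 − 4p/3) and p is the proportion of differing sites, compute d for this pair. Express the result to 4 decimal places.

Mismatches occur at site 1 (C→G), site 2 (T→G), site 5 (G→C), site 7 (C→A), site 9 (G→T), site 16 (G→A), site 17 (A→G), site 20 (T→C).
p = 8/20 = 0.400000.
d = −0.75 · ln(1 − (4/3)·0.400000) = −0.75 · ln(0.466667) = −0.75 · (-0.762139) = 0.5716.

0.5716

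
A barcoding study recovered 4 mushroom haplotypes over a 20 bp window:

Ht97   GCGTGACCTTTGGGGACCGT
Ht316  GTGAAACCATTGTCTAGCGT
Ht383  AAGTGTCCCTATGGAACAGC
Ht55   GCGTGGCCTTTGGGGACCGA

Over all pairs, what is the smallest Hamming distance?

2

Pairwise Hamming distances:
  Ht97 vs Ht316: 8
  Ht97 vs Ht383: 9
  Ht97 vs Ht55: 2
  Ht316 vs Ht383: 14
  Ht316 vs Ht55: 10
  Ht383 vs Ht55: 9
The smallest is 2, between Ht97 and Ht55.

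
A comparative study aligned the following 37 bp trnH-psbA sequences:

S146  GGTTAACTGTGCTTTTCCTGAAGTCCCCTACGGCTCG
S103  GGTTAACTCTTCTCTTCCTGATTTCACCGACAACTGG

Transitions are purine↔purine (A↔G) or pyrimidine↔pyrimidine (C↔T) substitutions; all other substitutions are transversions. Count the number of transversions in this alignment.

7

Mismatches occur at site 9 (G↔C, transversion), site 11 (G↔T, transversion), site 14 (T↔C, transition), site 22 (A↔T, transversion), site 23 (G↔T, transversion), site 26 (C↔A, transversion), site 29 (T↔G, transversion), site 32 (G↔A, transition), site 33 (G↔A, transition), site 36 (C↔G, transversion).
Of the 10 differences, 3 transitions and 7 transversions, so the answer is 7.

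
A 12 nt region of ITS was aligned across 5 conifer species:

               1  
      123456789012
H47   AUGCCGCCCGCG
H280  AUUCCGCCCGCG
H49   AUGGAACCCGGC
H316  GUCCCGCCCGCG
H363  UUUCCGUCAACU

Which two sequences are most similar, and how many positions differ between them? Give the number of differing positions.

1

Pairwise Hamming distances:
  H47 vs H280: 1
  H47 vs H49: 5
  H47 vs H316: 2
  H47 vs H363: 6
  H280 vs H49: 6
  H280 vs H316: 2
  H280 vs H363: 5
  H49 vs H316: 7
  H49 vs H363: 10
  H316 vs H363: 6
The smallest is 1, between H47 and H280.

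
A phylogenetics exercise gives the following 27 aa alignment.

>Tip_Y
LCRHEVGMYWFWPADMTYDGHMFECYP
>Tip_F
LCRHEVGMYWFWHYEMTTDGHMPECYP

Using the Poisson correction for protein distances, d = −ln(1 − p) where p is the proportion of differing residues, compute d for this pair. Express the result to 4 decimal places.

Mismatches occur at site 13 (P↔H), site 14 (A↔Y), site 15 (D↔E), site 18 (Y↔T), site 23 (F↔P).
p = 5/27 = 0.185185.
d = −ln(1 − 0.185185) = −ln(0.814815) = 0.2048.

0.2048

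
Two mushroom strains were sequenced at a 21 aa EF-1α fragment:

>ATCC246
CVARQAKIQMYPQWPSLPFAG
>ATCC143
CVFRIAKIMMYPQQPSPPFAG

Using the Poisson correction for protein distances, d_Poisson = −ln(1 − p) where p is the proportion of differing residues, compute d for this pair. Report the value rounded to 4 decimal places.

The sequences differ at positions 3 (A/F), 5 (Q/I), 9 (Q/M), 14 (W/Q), 17 (L/P).
p = 5/21 = 0.238095.
d = −ln(1 − 0.238095) = −ln(0.761905) = 0.2719.

0.2719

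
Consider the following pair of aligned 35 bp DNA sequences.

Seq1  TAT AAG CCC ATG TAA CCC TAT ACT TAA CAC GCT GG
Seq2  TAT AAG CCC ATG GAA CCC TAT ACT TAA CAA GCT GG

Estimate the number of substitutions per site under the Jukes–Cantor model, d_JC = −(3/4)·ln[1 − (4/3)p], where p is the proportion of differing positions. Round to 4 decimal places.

The sequences differ at positions 13 (T/G), 30 (C/A).
p = 2/35 = 0.057143.
d = −0.75 · ln(1 − (4/3)·0.057143) = −0.75 · ln(0.923809) = −0.75 · (-0.079250) = 0.0594.

0.0594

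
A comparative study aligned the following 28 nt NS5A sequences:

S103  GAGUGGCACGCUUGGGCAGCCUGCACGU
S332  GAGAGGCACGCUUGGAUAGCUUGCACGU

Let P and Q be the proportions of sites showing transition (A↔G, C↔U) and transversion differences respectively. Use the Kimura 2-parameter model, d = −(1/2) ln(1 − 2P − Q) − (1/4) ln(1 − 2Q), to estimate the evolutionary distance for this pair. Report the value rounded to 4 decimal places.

Differing sites — 4:U/A (Tv); 16:G/A (Ti); 17:C/U (Ti); 21:C/U (Ti).
Of the 4 differences, 3 transitions and 1 transversion over 28 sites: P = 3/28 = 0.107143, Q = 1/28 = 0.035714.
d = −0.5·ln(0.750000) − 0.25·ln(0.928572) = −0.5·(-0.287682) − 0.25·(-0.074107) = 0.1624.

0.1624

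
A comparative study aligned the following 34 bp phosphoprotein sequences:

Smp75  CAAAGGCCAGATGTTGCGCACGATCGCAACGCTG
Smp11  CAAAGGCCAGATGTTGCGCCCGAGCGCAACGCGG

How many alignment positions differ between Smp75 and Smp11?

Mismatches occur at site 20 (A↔C), site 24 (T↔G), site 33 (T↔G).
That gives 3 mismatches out of 34 aligned sites, so the Hamming distance is 3.

3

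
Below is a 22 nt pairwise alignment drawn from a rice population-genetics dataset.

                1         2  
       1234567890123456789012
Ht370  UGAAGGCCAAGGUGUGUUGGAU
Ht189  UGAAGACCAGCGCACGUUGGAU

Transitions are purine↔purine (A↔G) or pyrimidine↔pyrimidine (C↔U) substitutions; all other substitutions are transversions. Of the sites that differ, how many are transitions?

The sequences differ at positions 6 (G/A, transition), 10 (A/G, transition), 11 (G/C, transversion), 13 (U/C, transition), 14 (G/A, transition), 15 (U/C, transition).
Of the 6 differences, 5 transitions and 1 transversion, so the answer is 5.

5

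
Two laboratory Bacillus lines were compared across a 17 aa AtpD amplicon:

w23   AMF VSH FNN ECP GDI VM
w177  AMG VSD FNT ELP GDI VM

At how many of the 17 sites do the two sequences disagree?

4

Differing sites — 3:F/G; 6:H/D; 9:N/T; 11:C/L.
That gives 4 mismatches out of 17 aligned sites, so the Hamming distance is 4.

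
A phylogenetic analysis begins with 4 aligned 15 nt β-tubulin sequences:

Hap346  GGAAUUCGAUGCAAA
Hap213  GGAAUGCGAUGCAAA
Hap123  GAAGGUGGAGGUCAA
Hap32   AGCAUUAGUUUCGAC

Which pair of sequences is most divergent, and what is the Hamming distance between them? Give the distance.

Pairwise Hamming distances:
  Hap346 vs Hap213: 1
  Hap346 vs Hap123: 7
  Hap346 vs Hap32: 7
  Hap213 vs Hap123: 8
  Hap213 vs Hap32: 8
  Hap123 vs Hap32: 12
The largest is 12, between Hap123 and Hap32.

12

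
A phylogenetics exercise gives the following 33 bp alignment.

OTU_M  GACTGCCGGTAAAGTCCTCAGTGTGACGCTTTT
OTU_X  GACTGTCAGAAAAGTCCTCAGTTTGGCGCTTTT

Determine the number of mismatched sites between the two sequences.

The sequences differ at positions 6 (C/T), 8 (G/A), 10 (T/A), 23 (G/T), 26 (A/G).
That gives 5 mismatches out of 33 aligned sites, so the Hamming distance is 5.

5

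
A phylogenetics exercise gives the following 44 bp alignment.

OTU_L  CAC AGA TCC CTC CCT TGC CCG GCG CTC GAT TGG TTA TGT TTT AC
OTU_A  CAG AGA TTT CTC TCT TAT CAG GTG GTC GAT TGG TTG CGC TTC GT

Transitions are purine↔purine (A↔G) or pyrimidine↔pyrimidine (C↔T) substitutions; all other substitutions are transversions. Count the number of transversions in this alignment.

Mismatches occur at site 3 (C→G, transversion), site 8 (C→T, transition), site 9 (C→T, transition), site 13 (C→T, transition), site 17 (G→A, transition), site 18 (C→T, transition), site 20 (C→A, transversion), site 23 (C→T, transition), site 25 (C→G, transversion), site 36 (A→G, transition), site 37 (T→C, transition), site 39 (T→C, transition), site 42 (T→C, transition), site 43 (A→G, transition), site 44 (C→T, transition).
Of the 15 differences, 12 transitions and 3 transversions, so the answer is 3.

3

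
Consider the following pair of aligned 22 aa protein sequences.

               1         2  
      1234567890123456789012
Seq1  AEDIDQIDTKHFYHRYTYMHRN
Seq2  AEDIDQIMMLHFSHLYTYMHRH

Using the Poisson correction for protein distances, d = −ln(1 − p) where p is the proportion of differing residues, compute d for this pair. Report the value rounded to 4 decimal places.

Differing sites — 8:D/M; 9:T/M; 10:K/L; 13:Y/S; 15:R/L; 22:N/H.
p = 6/22 = 0.272727.
d = −ln(1 − 0.272727) = −ln(0.727273) = 0.3185.

0.3185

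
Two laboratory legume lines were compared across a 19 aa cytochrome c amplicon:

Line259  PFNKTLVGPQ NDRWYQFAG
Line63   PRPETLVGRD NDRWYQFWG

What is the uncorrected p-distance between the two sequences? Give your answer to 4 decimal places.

0.3158

Differing sites — 2:F/R; 3:N/P; 4:K/E; 9:P/R; 10:Q/D; 18:A/W.
There are 6 differences over 19 sites, so p = 6/19 = 0.3158.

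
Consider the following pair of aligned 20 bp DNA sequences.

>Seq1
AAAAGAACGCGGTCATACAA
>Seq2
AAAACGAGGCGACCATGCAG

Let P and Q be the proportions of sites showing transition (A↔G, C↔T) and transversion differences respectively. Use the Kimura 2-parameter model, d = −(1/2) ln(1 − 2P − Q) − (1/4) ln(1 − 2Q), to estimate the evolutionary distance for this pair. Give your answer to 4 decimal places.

Mismatches occur at site 5 (G↔C, transversion), site 6 (A↔G, transition), site 8 (C↔G, transversion), site 12 (G↔A, transition), site 13 (T↔C, transition), site 17 (A↔G, transition), site 20 (A↔G, transition).
Of the 7 differences, 5 transitions and 2 transversions over 20 sites: P = 5/20 = 0.250000, Q = 2/20 = 0.100000.
d = −0.5·ln(0.400000) − 0.25·ln(0.800000) = −0.5·(-0.916291) − 0.25·(-0.223144) = 0.5139.

0.5139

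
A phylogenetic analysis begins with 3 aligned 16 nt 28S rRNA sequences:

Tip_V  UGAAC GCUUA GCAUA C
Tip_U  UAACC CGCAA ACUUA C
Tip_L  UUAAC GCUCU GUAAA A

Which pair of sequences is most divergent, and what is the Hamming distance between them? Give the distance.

Pairwise Hamming distances:
  Tip_V vs Tip_U: 8
  Tip_V vs Tip_L: 6
  Tip_U vs Tip_L: 12
The largest is 12, between Tip_U and Tip_L.

12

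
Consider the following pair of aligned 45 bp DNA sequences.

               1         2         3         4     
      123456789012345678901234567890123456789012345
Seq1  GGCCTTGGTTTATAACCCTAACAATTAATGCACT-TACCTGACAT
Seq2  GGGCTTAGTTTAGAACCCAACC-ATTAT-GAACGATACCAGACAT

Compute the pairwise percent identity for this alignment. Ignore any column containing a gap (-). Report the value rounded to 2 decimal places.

Excluding the 3 gap columns leaves 42 comparable sites.
Differing sites — 3:C/G; 7:G/A; 13:T/G; 19:T/A; 21:A/C; 28:A/T; 31:C/A; 34:T/G; 40:T/A.
33 of the 42 comparable sites match, so the percent identity is 33/42 × 100 = 78.57%.

78.57%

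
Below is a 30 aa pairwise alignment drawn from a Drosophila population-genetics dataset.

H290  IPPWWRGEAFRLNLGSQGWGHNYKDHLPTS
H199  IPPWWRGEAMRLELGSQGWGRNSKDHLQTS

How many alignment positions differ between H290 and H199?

Differing sites — 10:F/M; 13:N/E; 21:H/R; 23:Y/S; 28:P/Q.
That gives 5 mismatches out of 30 aligned sites, so the Hamming distance is 5.

5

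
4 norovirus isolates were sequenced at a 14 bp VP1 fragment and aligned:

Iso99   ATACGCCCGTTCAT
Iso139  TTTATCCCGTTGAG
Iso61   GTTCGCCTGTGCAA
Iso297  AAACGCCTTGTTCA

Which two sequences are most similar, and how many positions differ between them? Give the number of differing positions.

Pairwise Hamming distances:
  Iso99 vs Iso139: 6
  Iso99 vs Iso61: 5
  Iso99 vs Iso297: 7
  Iso139 vs Iso61: 7
  Iso139 vs Iso297: 11
  Iso61 vs Iso297: 8
The smallest is 5, between Iso99 and Iso61.

5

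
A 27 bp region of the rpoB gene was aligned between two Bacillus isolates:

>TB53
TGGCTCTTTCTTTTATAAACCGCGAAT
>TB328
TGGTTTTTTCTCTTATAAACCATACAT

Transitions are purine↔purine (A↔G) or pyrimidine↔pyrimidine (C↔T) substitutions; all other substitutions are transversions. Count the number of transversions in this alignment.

The sequences differ at positions 4 (C/T, transition), 6 (C/T, transition), 12 (T/C, transition), 22 (G/A, transition), 23 (C/T, transition), 24 (G/A, transition), 25 (A/C, transversion).
Of the 7 differences, 6 transitions and 1 transversion, so the answer is 1.

1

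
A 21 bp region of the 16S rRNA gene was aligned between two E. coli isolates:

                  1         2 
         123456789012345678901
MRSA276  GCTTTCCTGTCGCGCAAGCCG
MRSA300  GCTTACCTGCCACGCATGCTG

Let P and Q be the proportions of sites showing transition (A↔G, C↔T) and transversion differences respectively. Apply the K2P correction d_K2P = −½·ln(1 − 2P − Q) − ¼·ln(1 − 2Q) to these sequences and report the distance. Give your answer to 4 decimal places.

0.2926

Mismatches occur at site 5 (T/A, transversion), site 10 (T/C, transition), site 12 (G/A, transition), site 17 (A/T, transversion), site 20 (C/T, transition).
Of the 5 differences, 3 transitions and 2 transversions over 21 sites: P = 3/21 = 0.142857, Q = 2/21 = 0.095238.
d = −0.5·ln(0.619048) − 0.25·ln(0.809524) = −0.5·(-0.479572) − 0.25·(-0.211309) = 0.2926.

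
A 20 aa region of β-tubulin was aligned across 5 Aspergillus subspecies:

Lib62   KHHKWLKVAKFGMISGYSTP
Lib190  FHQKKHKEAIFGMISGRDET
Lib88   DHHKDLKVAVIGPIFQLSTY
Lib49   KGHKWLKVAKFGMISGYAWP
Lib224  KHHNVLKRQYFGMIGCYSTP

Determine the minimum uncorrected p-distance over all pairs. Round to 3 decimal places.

0.150

Pairwise Hamming distances:
  Lib62 vs Lib190: 10
  Lib62 vs Lib88: 9
  Lib62 vs Lib49: 3
  Lib62 vs Lib224: 7
  Lib190 vs Lib88: 14
  Lib190 vs Lib49: 11
  Lib190 vs Lib224: 14
  Lib88 vs Lib49: 12
  Lib88 vs Lib224: 12
  Lib49 vs Lib224: 10
The smallest is 3 mismatches, between Lib62 and Lib49; p = 3/20 = 0.150.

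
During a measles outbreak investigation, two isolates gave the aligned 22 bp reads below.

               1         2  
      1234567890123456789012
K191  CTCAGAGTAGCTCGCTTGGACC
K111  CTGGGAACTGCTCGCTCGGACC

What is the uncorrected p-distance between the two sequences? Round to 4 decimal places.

Mismatches occur at site 3 (C/G), site 4 (A/G), site 7 (G/A), site 8 (T/C), site 9 (A/T), site 17 (T/C).
There are 6 differences over 22 sites, so p = 6/22 = 0.2727.

0.2727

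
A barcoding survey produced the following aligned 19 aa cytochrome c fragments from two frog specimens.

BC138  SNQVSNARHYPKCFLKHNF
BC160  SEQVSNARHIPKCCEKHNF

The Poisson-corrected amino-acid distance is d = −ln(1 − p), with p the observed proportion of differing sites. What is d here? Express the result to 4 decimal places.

0.2364

Differing sites — 2:N/E; 10:Y/I; 14:F/C; 15:L/E.
p = 4/19 = 0.210526.
d = −ln(1 − 0.210526) = −ln(0.789474) = 0.2364.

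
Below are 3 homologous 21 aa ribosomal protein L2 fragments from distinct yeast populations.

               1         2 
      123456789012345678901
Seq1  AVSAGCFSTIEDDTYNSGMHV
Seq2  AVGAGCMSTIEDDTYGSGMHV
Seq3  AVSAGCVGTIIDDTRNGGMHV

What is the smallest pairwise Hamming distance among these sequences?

Pairwise Hamming distances:
  Seq1 vs Seq2: 3
  Seq1 vs Seq3: 5
  Seq2 vs Seq3: 7
The smallest is 3, between Seq1 and Seq2.

3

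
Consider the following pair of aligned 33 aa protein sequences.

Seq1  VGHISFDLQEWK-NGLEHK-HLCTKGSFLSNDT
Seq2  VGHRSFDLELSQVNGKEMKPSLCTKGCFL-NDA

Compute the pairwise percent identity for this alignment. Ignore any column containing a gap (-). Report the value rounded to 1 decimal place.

Excluding the 3 gap columns leaves 30 comparable sites.
Mismatches occur at site 4 (I/R), site 9 (Q/E), site 10 (E/L), site 11 (W/S), site 12 (K/Q), site 16 (L/K), site 18 (H/M), site 21 (H/S), site 27 (S/C), site 33 (T/A).
20 of the 30 comparable sites match, so the percent identity is 20/30 × 100 = 66.7%.

66.7%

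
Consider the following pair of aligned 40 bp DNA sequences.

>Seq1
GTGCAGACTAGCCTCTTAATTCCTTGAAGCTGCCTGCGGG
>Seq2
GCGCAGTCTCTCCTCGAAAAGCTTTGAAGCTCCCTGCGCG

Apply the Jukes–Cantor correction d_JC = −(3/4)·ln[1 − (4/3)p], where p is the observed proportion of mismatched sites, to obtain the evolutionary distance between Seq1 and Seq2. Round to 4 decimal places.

0.3426

The sequences differ at positions 2 (T/C), 7 (A/T), 10 (A/C), 11 (G/T), 16 (T/G), 17 (T/A), 20 (T/A), 21 (T/G), 23 (C/T), 32 (G/C), 39 (G/C).
p = 11/40 = 0.275000.
d = −0.75 · ln(1 − (4/3)·0.275000) = −0.75 · ln(0.633333) = −0.75 · (-0.456759) = 0.3426.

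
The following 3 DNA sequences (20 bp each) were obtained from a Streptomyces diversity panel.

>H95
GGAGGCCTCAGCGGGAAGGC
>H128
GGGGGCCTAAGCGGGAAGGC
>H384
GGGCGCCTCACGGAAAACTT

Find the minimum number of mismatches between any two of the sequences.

Pairwise Hamming distances:
  H95 vs H128: 2
  H95 vs H384: 9
  H128 vs H384: 9
The smallest is 2, between H95 and H128.

2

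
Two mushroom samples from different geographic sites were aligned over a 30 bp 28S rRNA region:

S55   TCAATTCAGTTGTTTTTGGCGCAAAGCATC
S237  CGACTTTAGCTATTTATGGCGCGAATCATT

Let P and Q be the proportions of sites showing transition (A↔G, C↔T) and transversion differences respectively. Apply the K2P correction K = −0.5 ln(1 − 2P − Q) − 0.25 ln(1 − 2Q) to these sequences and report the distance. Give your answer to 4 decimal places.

Mismatches occur at site 1 (T/C, transition), site 2 (C/G, transversion), site 4 (A/C, transversion), site 7 (C/T, transition), site 10 (T/C, transition), site 12 (G/A, transition), site 16 (T/A, transversion), site 23 (A/G, transition), site 26 (G/T, transversion), site 30 (C/T, transition).
Of the 10 differences, 6 transitions and 4 transversions over 30 sites: P = 6/30 = 0.200000, Q = 4/30 = 0.133333.
d = −0.5·ln(0.466667) − 0.25·ln(0.733334) = −0.5·(-0.762139) − 0.25·(-0.310154) = 0.4586.

0.4586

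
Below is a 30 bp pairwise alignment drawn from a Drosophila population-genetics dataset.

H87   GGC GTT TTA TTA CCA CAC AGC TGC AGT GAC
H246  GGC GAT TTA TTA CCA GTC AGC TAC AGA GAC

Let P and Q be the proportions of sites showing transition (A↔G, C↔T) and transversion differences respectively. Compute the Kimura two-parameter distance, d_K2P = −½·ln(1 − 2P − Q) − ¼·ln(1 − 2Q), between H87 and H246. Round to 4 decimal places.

0.1891

Differing sites — 5:T/A (Tv); 16:C/G (Tv); 17:A/T (Tv); 23:G/A (Ti); 27:T/A (Tv).
Of the 5 differences, 1 transition and 4 transversions over 30 sites: P = 1/30 = 0.033333, Q = 4/30 = 0.133333.
d = −0.5·ln(0.800001) − 0.25·ln(0.733334) = −0.5·(-0.223142) − 0.25·(-0.310154) = 0.1891.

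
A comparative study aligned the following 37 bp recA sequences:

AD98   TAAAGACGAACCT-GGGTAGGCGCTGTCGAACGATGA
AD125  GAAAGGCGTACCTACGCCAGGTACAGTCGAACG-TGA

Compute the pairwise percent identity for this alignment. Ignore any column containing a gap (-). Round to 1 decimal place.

74.3%

Excluding the 2 gap columns leaves 35 comparable sites.
The sequences differ at positions 1 (T/G), 6 (A/G), 9 (A/T), 15 (G/C), 17 (G/C), 18 (T/C), 22 (C/T), 23 (G/A), 25 (T/A).
26 of the 35 comparable sites match, so the percent identity is 26/35 × 100 = 74.3%.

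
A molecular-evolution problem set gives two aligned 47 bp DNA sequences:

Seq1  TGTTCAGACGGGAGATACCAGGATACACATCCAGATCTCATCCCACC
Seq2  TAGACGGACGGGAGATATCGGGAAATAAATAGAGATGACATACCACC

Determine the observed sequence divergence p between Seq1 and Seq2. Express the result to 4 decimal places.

0.2979

Differing sites — 2:G/A; 3:T/G; 4:T/A; 6:A/G; 18:C/T; 20:A/G; 24:T/A; 26:C/T; 28:C/A; 31:C/A; 32:C/G; 37:C/G; 38:T/A; 42:C/A.
There are 14 differences over 47 sites, so p = 14/47 = 0.2979.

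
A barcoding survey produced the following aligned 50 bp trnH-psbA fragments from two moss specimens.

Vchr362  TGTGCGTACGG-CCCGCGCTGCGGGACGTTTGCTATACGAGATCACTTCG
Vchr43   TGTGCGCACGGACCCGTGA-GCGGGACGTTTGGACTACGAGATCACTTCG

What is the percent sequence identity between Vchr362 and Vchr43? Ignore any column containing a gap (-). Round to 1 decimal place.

87.5%

Excluding the 2 gap columns leaves 48 comparable sites.
The sequences differ at positions 7 (T/C), 17 (C/T), 19 (C/A), 33 (C/G), 34 (T/A), 35 (A/C).
42 of the 48 comparable sites match, so the percent identity is 42/48 × 100 = 87.5%.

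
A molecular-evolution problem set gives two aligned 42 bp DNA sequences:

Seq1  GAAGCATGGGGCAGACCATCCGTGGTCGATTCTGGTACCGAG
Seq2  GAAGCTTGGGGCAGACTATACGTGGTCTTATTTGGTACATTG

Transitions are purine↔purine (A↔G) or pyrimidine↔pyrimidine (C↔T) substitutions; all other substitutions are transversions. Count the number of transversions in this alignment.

8

Mismatches occur at site 6 (A↔T, transversion), site 17 (C↔T, transition), site 20 (C↔A, transversion), site 28 (G↔T, transversion), site 29 (A↔T, transversion), site 30 (T↔A, transversion), site 32 (C↔T, transition), site 39 (C↔A, transversion), site 40 (G↔T, transversion), site 41 (A↔T, transversion).
Of the 10 differences, 2 transitions and 8 transversions, so the answer is 8.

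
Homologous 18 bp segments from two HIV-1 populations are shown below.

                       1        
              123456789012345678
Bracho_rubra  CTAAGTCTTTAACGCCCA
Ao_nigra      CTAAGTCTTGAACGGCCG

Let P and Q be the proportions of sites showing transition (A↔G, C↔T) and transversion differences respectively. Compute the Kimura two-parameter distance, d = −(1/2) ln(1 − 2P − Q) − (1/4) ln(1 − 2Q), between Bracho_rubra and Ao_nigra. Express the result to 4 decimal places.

0.1885

The sequences differ at positions 10 (T/G, transversion), 15 (C/G, transversion), 18 (A/G, transition).
Of the 3 differences, 1 transition and 2 transversions over 18 sites: P = 1/18 = 0.055556, Q = 2/18 = 0.111111.
d = −0.5·ln(0.777777) − 0.25·ln(0.777778) = −0.5·(-0.251315) − 0.25·(-0.251314) = 0.1885.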